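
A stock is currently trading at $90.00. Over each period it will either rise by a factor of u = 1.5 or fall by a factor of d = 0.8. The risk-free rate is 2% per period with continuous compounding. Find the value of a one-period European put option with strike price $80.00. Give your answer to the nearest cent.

$5.37

Risk-neutral probability p = (e^0.02 − 0.8)/(1.5 − 0.8) = 0.2202/0.7000 = 0.3146
Terminal stock prices: S_u = 135, S_d = 72
Terminal payoffs (K − S): max(-55, 0) = 0, max(8, 0) = 8
Node 0 (S = 90): V_0 = e^(−0.02)·[0.3146·0.0000 + 0.6854·8.0000] = 5.3748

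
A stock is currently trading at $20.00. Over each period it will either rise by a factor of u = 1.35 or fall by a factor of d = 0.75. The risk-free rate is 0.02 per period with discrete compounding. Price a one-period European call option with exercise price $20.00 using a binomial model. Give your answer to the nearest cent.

$3.09

Risk-neutral probability p = (1 + 0.02 − 0.75)/(1.35 − 0.75) = 0.2700/0.6000 = 0.4500
Terminal stock prices: S_u = 27, S_d = 15
Terminal payoffs (S − K): max(7, 0) = 7, max(-5, 0) = 0
Node 0 (S = 20): V_0 = 1/1.02·[0.4500·7.0000 + 0.5500·0.0000] = 3.0882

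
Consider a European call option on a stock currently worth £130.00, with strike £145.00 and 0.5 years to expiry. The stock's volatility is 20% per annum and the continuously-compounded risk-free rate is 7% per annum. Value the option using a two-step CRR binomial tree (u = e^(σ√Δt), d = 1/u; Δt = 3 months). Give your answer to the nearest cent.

CRR parameters: u = e^(σ√Δt) = e^(0.2·√0.25) = 1.1052, d = 1/u = 0.9048
Per-period rate: rΔt = 0.07·0.25 = 0.0175, so R = e^0.0175 = 1.0177
Risk-neutral probability p = (e^0.0175 − 0.9048)/(1.1052 − 0.9048) = 0.1128/0.2003 = 0.5631
Terminal stock prices: S_uu = 158.8, S_ud = 130, S_dd = 106.4
Terminal payoffs (S − K): max(13.78, 0) = 13.78, max(-15, 0) = 0, max(-38.57, 0) = 0
Node u (S = 143.7): V_u = e^(−0.0175)·[0.5631·13.7824 + 0.4369·0.0000] = 7.6268
Node d (S = 117.6): V_d = e^(−0.0175)·[0.5631·0.0000 + 0.4369·0.0000] = 0.0000
Node 0 (S = 130): V_0 = e^(−0.0175)·[0.5631·7.6268 + 0.4369·0.0000] = 4.2205

£4.22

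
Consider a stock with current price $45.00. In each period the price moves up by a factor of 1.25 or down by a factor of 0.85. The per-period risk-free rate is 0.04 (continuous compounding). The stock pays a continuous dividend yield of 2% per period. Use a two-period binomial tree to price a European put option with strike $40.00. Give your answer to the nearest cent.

$2.28

Per-period risk-free factor R = e^0.04 = 1.0408; dividend-adjusted growth = e^(0.04−0.02) = 1.0202.
Risk-neutral probability p = (1.0202 − 0.85)/(1.25 − 0.85) = 0.1702/0.4000 = 0.4255
Terminal stock prices: S_uu = 70.31, S_ud = 47.81, S_dd = 32.51
Terminal payoffs (K − S): max(-30.31, 0) = 0, max(-7.812, 0) = 0, max(7.488, 0) = 7.488
Node u (S = 56.25): V_u = e^(−0.04)·[0.4255·0.0000 + 0.5745·0.0000] = 0.0000
Node d (S = 38.25): V_d = e^(−0.04)·[0.4255·0.0000 + 0.5745·7.4875] = 4.1329
Node 0 (S = 45): V_0 = e^(−0.04)·[0.4255·0.0000 + 0.5745·4.1329] = 2.2812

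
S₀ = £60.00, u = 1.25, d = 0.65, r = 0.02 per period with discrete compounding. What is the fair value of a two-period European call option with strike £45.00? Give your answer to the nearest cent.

Risk-neutral probability p = (1 + 0.02 − 0.65)/(1.25 − 0.65) = 0.3700/0.6000 = 0.6167
Terminal stock prices: S_uu = 93.75, S_ud = 48.75, S_dd = 25.35
Terminal payoffs (S − K): max(48.75, 0) = 48.75, max(3.75, 0) = 3.75, max(-19.65, 0) = 0
Node u (S = 75): V_u = 1/1.02·[0.6167·48.7500 + 0.3833·3.7500] = 30.8824
Node d (S = 39): V_d = 1/1.02·[0.6167·3.7500 + 0.3833·0.0000] = 2.2672
Node 0 (S = 60): V_0 = 1/1.02·[0.6167·30.8824 + 0.3833·2.2672] = 19.5227

£19.52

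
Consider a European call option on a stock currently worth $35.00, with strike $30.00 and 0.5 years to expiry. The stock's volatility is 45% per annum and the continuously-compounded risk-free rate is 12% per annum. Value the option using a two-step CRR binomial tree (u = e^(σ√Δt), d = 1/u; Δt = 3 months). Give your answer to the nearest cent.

CRR parameters: u = e^(σ√Δt) = e^(0.45·√0.25) = 1.2523, d = 1/u = 0.7985
Per-period rate: rΔt = 0.12·0.25 = 0.03, so R = e^0.03 = 1.0305
Risk-neutral probability p = (e^0.03 − 0.7985)/(1.2523 − 0.7985) = 0.2319/0.4538 = 0.5111
Terminal stock prices: S_uu = 54.89, S_ud = 35, S_dd = 22.32
Terminal payoffs (S − K): max(24.89, 0) = 24.89, max(5, 0) = 5, max(-7.683, 0) = 0
Node u (S = 43.83): V_u = e^(−0.03)·[0.5111·24.8909 + 0.4889·5.0000] = 14.7179
Node d (S = 27.95): V_d = e^(−0.03)·[0.5111·5.0000 + 0.4889·0.0000] = 2.4800
Node 0 (S = 35): V_0 = e^(−0.03)·[0.5111·14.7179 + 0.4889·2.4800] = 8.4766

$8.48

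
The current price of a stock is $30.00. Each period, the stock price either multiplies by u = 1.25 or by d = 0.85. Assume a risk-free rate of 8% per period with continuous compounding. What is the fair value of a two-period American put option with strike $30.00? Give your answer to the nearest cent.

Risk-neutral probability p = (e^0.08 − 0.85)/(1.25 − 0.85) = 0.2333/0.4000 = 0.5832
Terminal stock prices: S_uu = 46.88, S_ud = 31.88, S_dd = 21.67
Terminal payoffs (K − S): max(-16.88, 0) = 0, max(-1.875, 0) = 0, max(8.325, 0) = 8.325
Node u (S = 37.5): continuation = e^(−0.08)·[0.5832·0.0000 + 0.4168·0.0000] = 0.0000; exercise value = 0.0000 ≤ continuation, so V_u = 0.0000
Node d (S = 25.5): continuation = e^(−0.08)·[0.5832·0.0000 + 0.4168·8.3250] = 3.2029; exercise value = 4.5000 > continuation, so V_d = 4.5000 (exercise)
Node 0 (S = 30): continuation = e^(−0.08)·[0.5832·0.0000 + 0.4168·4.5000] = 1.7313; exercise value = 0.0000 ≤ continuation, so V_0 = 1.7313

$1.73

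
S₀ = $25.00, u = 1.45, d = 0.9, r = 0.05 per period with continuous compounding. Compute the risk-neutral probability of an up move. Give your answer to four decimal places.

p = 0.2750

Risk-neutral probability p = (e^0.05 − 0.9)/(1.45 − 0.9) = 0.1513/0.5500 = 0.2750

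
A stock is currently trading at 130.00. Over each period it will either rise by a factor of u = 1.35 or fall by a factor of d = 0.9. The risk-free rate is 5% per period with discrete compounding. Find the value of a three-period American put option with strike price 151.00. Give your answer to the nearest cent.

22.72

Risk-neutral probability p = (1 + 0.05 − 0.9)/(1.35 − 0.9) = 0.1500/0.4500 = 0.3333
Terminal stock prices: S_uuu = 319.8, S_uud = 213.2, S_udd = 142.2, S_ddd = 94.77
Terminal payoffs (K − S): max(-168.8, 0) = 0, max(-62.23, 0) = 0, max(8.845, 0) = 8.845, max(56.23, 0) = 56.23
Node uu (S = 236.9): continuation = 1/1.05·[0.3333·0.0000 + 0.6667·0.0000] = 0.0000; exercise value = 0.0000 ≤ continuation, so V_uu = 0.0000
Node ud (S = 158): continuation = 1/1.05·[0.3333·0.0000 + 0.6667·8.8450] = 5.6159; exercise value = 0.0000 ≤ continuation, so V_ud = 5.6159
Node dd (S = 105.3): continuation = 1/1.05·[0.3333·8.8450 + 0.6667·56.2300] = 38.5095; exercise value = 45.7000 > continuation, so V_dd = 45.7000 (exercise)
Node u (S = 175.5): continuation = 1/1.05·[0.3333·0.0000 + 0.6667·5.6159] = 3.5656; exercise value = 0.0000 ≤ continuation, so V_u = 3.5656
Node d (S = 117): continuation = 1/1.05·[0.3333·5.6159 + 0.6667·45.7000] = 30.7987; exercise value = 34.0000 > continuation, so V_d = 34.0000 (exercise)
Node 0 (S = 130): continuation = 1/1.05·[0.3333·3.5656 + 0.6667·34.0000] = 22.7192; exercise value = 21.0000 ≤ continuation, so V_0 = 22.7192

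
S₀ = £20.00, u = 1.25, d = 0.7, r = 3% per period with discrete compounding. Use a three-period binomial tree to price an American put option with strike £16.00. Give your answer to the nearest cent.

£1.59

Risk-neutral probability p = (1 + 0.03 − 0.7)/(1.25 − 0.7) = 0.3300/0.5500 = 0.6000
Terminal stock prices: S_uuu = 39.06, S_uud = 21.88, S_udd = 12.25, S_ddd = 6.86
Terminal payoffs (K − S): max(-23.06, 0) = 0, max(-5.875, 0) = 0, max(3.75, 0) = 3.75, max(9.14, 0) = 9.14
Node uu (S = 31.25): continuation = 1/1.03·[0.6000·0.0000 + 0.4000·0.0000] = 0.0000; exercise value = 0.0000 ≤ continuation, so V_uu = 0.0000
Node ud (S = 17.5): continuation = 1/1.03·[0.6000·0.0000 + 0.4000·3.7500] = 1.4563; exercise value = 0.0000 ≤ continuation, so V_ud = 1.4563
Node dd (S = 9.8): continuation = 1/1.03·[0.6000·3.7500 + 0.4000·9.1400] = 5.7340; exercise value = 6.2000 > continuation, so V_dd = 6.2000 (exercise)
Node u (S = 25): continuation = 1/1.03·[0.6000·0.0000 + 0.4000·1.4563] = 0.5656; exercise value = 0.0000 ≤ continuation, so V_u = 0.5656
Node d (S = 14): continuation = 1/1.03·[0.6000·1.4563 + 0.4000·6.2000] = 3.2561; exercise value = 2.0000 ≤ continuation, so V_d = 3.2561
Node 0 (S = 20): continuation = 1/1.03·[0.6000·0.5656 + 0.4000·3.2561] = 1.5940; exercise value = 0.0000 ≤ continuation, so V_0 = 1.5940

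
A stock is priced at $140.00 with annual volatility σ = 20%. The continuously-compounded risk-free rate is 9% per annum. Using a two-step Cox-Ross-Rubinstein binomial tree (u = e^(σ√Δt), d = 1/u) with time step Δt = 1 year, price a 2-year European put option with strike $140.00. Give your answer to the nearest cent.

CRR parameters: u = e^(σ√Δt) = e^(0.2·√1) = 1.2214, d = 1/u = 0.8187
Per-period rate: rΔt = 0.09·1 = 0.09, so R = e^0.09 = 1.0942
Risk-neutral probability p = (e^0.09 − 0.8187)/(1.2214 − 0.8187) = 0.2754/0.4027 = 0.6840
Terminal stock prices: S_uu = 208.9, S_ud = 140, S_dd = 93.84
Terminal payoffs (K − S): max(-68.86, 0) = 0, max(0, 0) = 0, max(46.16, 0) = 46.16
Node u (S = 171): V_u = e^(−0.09)·[0.6840·0.0000 + 0.3160·0.0000] = 0.0000
Node d (S = 114.6): V_d = e^(−0.09)·[0.6840·0.0000 + 0.3160·46.1552] = 13.3281
Node 0 (S = 140): V_0 = e^(−0.09)·[0.6840·0.0000 + 0.3160·13.3281] = 3.8487

$3.85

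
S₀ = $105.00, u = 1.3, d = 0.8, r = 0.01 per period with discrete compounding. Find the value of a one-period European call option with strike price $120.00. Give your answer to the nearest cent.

$6.86

Risk-neutral probability p = (1 + 0.01 − 0.8)/(1.3 − 0.8) = 0.2100/0.5000 = 0.4200
Terminal stock prices: S_u = 136.5, S_d = 84
Terminal payoffs (S − K): max(16.5, 0) = 16.5, max(-36, 0) = 0
Node 0 (S = 105): V_0 = 1/1.01·[0.4200·16.5000 + 0.5800·0.0000] = 6.8614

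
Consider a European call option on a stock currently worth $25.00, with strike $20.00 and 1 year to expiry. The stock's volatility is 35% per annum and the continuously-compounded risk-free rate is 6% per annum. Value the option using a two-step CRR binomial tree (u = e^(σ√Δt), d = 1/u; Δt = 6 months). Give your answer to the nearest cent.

$7.29

CRR parameters: u = e^(σ√Δt) = e^(0.35·√0.5) = 1.2808, d = 1/u = 0.7808
Per-period rate: rΔt = 0.06·0.5 = 0.03, so R = e^0.03 = 1.0305
Risk-neutral probability p = (e^0.03 − 0.7808)/(1.2808 − 0.7808) = 0.2497/0.5000 = 0.4993
Terminal stock prices: S_uu = 41.01, S_ud = 25, S_dd = 15.24
Terminal payoffs (S − K): max(21.01, 0) = 21.01, max(5, 0) = 5, max(-4.76, 0) = 0
Node u (S = 32.02): V_u = e^(−0.03)·[0.4993·21.0114 + 0.5007·5.0000] = 12.6112
Node d (S = 19.52): V_d = e^(−0.03)·[0.4993·5.0000 + 0.5007·0.0000] = 2.4229
Node 0 (S = 25): V_0 = e^(−0.03)·[0.4993·12.6112 + 0.5007·2.4229] = 7.2884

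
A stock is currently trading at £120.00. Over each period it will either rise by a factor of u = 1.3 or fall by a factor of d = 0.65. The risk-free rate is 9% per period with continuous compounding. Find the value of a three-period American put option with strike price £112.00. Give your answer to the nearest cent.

£12.25

Risk-neutral probability p = (e^0.09 − 0.65)/(1.3 − 0.65) = 0.4442/0.6500 = 0.6833
Terminal stock prices: S_uuu = 263.6, S_uud = 131.8, S_udd = 65.91, S_ddd = 32.95
Terminal payoffs (K − S): max(-151.6, 0) = 0, max(-19.82, 0) = 0, max(46.09, 0) = 46.09, max(79.05, 0) = 79.05
Node uu (S = 202.8): continuation = e^(−0.09)·[0.6833·0.0000 + 0.3167·0.0000] = 0.0000; exercise value = 0.0000 ≤ continuation, so V_uu = 0.0000
Node ud (S = 101.4): continuation = e^(−0.09)·[0.6833·0.0000 + 0.3167·46.0900] = 13.3385; exercise value = 10.6000 ≤ continuation, so V_ud = 13.3385
Node dd (S = 50.7): continuation = e^(−0.09)·[0.6833·46.0900 + 0.3167·79.0450] = 51.6603; exercise value = 61.3000 > continuation, so V_dd = 61.3000 (exercise)
Node u (S = 156): continuation = e^(−0.09)·[0.6833·0.0000 + 0.3167·13.3385] = 3.8602; exercise value = 0.0000 ≤ continuation, so V_u = 3.8602
Node d (S = 78): continuation = e^(−0.09)·[0.6833·13.3385 + 0.3167·61.3000] = 26.0706; exercise value = 34.0000 > continuation, so V_d = 34.0000 (exercise)
Node 0 (S = 120): continuation = e^(−0.09)·[0.6833·3.8602 + 0.3167·34.0000] = 12.2504; exercise value = 0.0000 ≤ continuation, so V_0 = 12.2504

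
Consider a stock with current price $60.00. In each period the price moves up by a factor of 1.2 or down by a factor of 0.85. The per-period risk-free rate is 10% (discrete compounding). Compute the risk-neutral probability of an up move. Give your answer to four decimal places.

p = 0.7143

Risk-neutral probability p = (1 + 0.1 − 0.85)/(1.2 − 0.85) = 0.2500/0.3500 = 0.7143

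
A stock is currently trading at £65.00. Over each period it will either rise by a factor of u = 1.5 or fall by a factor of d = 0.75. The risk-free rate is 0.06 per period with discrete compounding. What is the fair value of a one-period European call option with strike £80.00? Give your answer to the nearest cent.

£6.82

Risk-neutral probability p = (1 + 0.06 − 0.75)/(1.5 − 0.75) = 0.3100/0.7500 = 0.4133
Terminal stock prices: S_u = 97.5, S_d = 48.75
Terminal payoffs (S − K): max(17.5, 0) = 17.5, max(-31.25, 0) = 0
Node 0 (S = 65): V_0 = 1/1.06·[0.4133·17.5000 + 0.5867·0.0000] = 6.8239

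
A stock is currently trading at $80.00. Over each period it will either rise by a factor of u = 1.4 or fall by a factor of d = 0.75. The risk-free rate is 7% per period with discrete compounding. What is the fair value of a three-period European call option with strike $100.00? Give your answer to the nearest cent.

$16.94

Risk-neutral probability p = (1 + 0.07 − 0.75)/(1.4 − 0.75) = 0.3200/0.6500 = 0.4923
Terminal stock prices: S_uuu = 219.5, S_uud = 117.6, S_udd = 63, S_ddd = 33.75
Terminal payoffs (S − K): max(119.5, 0) = 119.5, max(17.6, 0) = 17.6, max(-37, 0) = 0, max(-66.25, 0) = 0
Node uu (S = 156.8): V_uu = 1/1.07·[0.4923·119.5200 + 0.5077·17.6000] = 63.3421
Node ud (S = 84): V_ud = 1/1.07·[0.4923·17.6000 + 0.5077·0.0000] = 8.0978
Node dd (S = 45): V_dd = 1/1.07·[0.4923·0.0000 + 0.5077·0.0000] = 0.0000
Node u (S = 112): V_u = 1/1.07·[0.4923·63.3421 + 0.5077·8.0978] = 32.9859
Node d (S = 60): V_d = 1/1.07·[0.4923·8.0978 + 0.5077·0.0000] = 3.7258
Node 0 (S = 80): V_0 = 1/1.07·[0.4923·32.9859 + 0.5077·3.7258] = 16.9447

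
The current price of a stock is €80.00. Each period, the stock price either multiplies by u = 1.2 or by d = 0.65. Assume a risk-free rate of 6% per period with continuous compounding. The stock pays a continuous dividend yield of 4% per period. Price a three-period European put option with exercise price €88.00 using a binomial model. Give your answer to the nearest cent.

€15.35

Per-period risk-free factor R = e^0.06 = 1.0618; dividend-adjusted growth = e^(0.06−0.04) = 1.0202.
Risk-neutral probability p = (1.0202 − 0.65)/(1.2 − 0.65) = 0.3702/0.5500 = 0.6731
Terminal stock prices: S_uuu = 138.2, S_uud = 74.88, S_udd = 40.56, S_ddd = 21.97
Terminal payoffs (K − S): max(-50.24, 0) = 0, max(13.12, 0) = 13.12, max(47.44, 0) = 47.44, max(66.03, 0) = 66.03
Node uu (S = 115.2): V_uu = e^(−0.06)·[0.6731·0.0000 + 0.3269·13.1200] = 4.0392
Node ud (S = 62.4): V_ud = e^(−0.06)·[0.6731·13.1200 + 0.3269·47.4400] = 22.9220
Node dd (S = 33.8): V_dd = e^(−0.06)·[0.6731·47.4400 + 0.3269·66.0300] = 50.4006
Node u (S = 96): V_u = e^(−0.06)·[0.6731·4.0392 + 0.3269·22.9220] = 9.6174
Node d (S = 52): V_d = e^(−0.06)·[0.6731·22.9220 + 0.3269·50.4006] = 30.0469
Node 0 (S = 80): V_0 = e^(−0.06)·[0.6731·9.6174 + 0.3269·30.0469] = 15.3470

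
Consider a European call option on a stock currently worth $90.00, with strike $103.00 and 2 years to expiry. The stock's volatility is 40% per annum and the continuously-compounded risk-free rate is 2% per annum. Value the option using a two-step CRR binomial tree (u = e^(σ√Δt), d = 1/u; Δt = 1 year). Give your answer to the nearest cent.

$16.96

CRR parameters: u = e^(σ√Δt) = e^(0.4·√1) = 1.4918, d = 1/u = 0.6703
Per-period rate: rΔt = 0.02·1 = 0.02, so R = e^0.02 = 1.0202
Risk-neutral probability p = (e^0.02 − 0.6703)/(1.4918 − 0.6703) = 0.3499/0.8215 = 0.4259
Terminal stock prices: S_uu = 200.3, S_ud = 90, S_dd = 40.44
Terminal payoffs (S − K): max(97.3, 0) = 97.3, max(-13, 0) = 0, max(-62.56, 0) = 0
Node u (S = 134.3): V_u = e^(−0.02)·[0.4259·97.2987 + 0.5741·0.0000] = 40.6192
Node d (S = 60.33): V_d = e^(−0.02)·[0.4259·0.0000 + 0.5741·0.0000] = 0.0000
Node 0 (S = 90): V_0 = e^(−0.02)·[0.4259·40.6192 + 0.5741·0.0000] = 16.9573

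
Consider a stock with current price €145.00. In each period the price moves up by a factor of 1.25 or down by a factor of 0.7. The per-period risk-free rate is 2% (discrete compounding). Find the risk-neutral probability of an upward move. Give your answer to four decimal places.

Risk-neutral probability p = (1 + 0.02 − 0.7)/(1.25 − 0.7) = 0.3200/0.5500 = 0.5818

p = 0.5818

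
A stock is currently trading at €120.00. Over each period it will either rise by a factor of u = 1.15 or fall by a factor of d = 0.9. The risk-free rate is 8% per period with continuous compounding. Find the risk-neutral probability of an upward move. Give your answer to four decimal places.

Risk-neutral probability p = (e^0.08 − 0.9)/(1.15 − 0.9) = 0.1833/0.2500 = 0.7331

p = 0.7331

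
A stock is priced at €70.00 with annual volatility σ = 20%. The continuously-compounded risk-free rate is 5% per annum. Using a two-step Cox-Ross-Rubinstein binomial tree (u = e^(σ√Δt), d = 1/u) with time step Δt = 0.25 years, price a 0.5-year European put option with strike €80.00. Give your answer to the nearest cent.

CRR parameters: u = e^(σ√Δt) = e^(0.2·√0.25) = 1.1052, d = 1/u = 0.9048
Per-period rate: rΔt = 0.05·0.25 = 0.0125, so R = e^0.0125 = 1.0126
Risk-neutral probability p = (e^0.0125 − 0.9048)/(1.1052 − 0.9048) = 0.1077/0.2003 = 0.5378
Terminal stock prices: S_uu = 85.5, S_ud = 70, S_dd = 57.31
Terminal payoffs (K − S): max(-5.498, 0) = 0, max(10, 0) = 10, max(22.69, 0) = 22.69
Node u (S = 77.36): V_u = e^(−0.0125)·[0.5378·0.0000 + 0.4622·10.0000] = 4.5645
Node d (S = 63.34): V_d = e^(−0.0125)·[0.5378·10.0000 + 0.4622·22.6888] = 15.6676
Node 0 (S = 70): V_0 = e^(−0.0125)·[0.5378·4.5645 + 0.4622·15.6676] = 9.5758

€9.58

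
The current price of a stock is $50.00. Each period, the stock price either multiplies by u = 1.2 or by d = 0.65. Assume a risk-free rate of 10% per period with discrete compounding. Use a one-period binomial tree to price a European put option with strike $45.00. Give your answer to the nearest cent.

Risk-neutral probability p = (1 + 0.1 − 0.65)/(1.2 − 0.65) = 0.4500/0.5500 = 0.8182
Terminal stock prices: S_u = 60, S_d = 32.5
Terminal payoffs (K − S): max(-15, 0) = 0, max(12.5, 0) = 12.5
Node 0 (S = 50): V_0 = 1/1.1·[0.8182·0.0000 + 0.1818·12.5000] = 2.0661

$2.07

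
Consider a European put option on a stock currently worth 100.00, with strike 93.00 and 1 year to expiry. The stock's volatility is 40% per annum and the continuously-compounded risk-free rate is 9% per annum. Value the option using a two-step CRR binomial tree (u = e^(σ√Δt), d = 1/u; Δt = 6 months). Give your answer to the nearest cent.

CRR parameters: u = e^(σ√Δt) = e^(0.4·√0.5) = 1.3269, d = 1/u = 0.7536
Per-period rate: rΔt = 0.09·0.5 = 0.045, so R = e^0.045 = 1.0460
Risk-neutral probability p = (e^0.045 − 0.7536)/(1.3269 − 0.7536) = 0.2924/0.5733 = 0.5100
Terminal stock prices: S_uu = 176.1, S_ud = 100, S_dd = 56.8
Terminal payoffs (K − S): max(-83.07, 0) = 0, max(-7, 0) = 0, max(36.2, 0) = 36.2
Node u (S = 132.7): V_u = e^(−0.045)·[0.5100·0.0000 + 0.4900·0.0000] = 0.0000
Node d (S = 75.36): V_d = e^(−0.045)·[0.5100·0.0000 + 0.4900·36.2029] = 16.9572
Node 0 (S = 100): V_0 = e^(−0.045)·[0.5100·0.0000 + 0.4900·16.9572] = 7.9426

7.94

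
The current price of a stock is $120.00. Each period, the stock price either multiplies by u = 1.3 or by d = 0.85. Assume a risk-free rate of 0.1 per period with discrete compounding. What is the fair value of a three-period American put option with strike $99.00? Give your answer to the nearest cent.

$2.01

Risk-neutral probability p = (1 + 0.1 − 0.85)/(1.3 − 0.85) = 0.2500/0.4500 = 0.5556
Terminal stock prices: S_uuu = 263.6, S_uud = 172.4, S_udd = 112.7, S_ddd = 73.69
Terminal payoffs (K − S): max(-164.6, 0) = 0, max(-73.38, 0) = 0, max(-13.71, 0) = 0, max(25.31, 0) = 25.31
Node uu (S = 202.8): continuation = 1/1.1·[0.5556·0.0000 + 0.4444·0.0000] = 0.0000; exercise value = 0.0000 ≤ continuation, so V_uu = 0.0000
Node ud (S = 132.6): continuation = 1/1.1·[0.5556·0.0000 + 0.4444·0.0000] = 0.0000; exercise value = 0.0000 ≤ continuation, so V_ud = 0.0000
Node dd (S = 86.7): continuation = 1/1.1·[0.5556·0.0000 + 0.4444·25.3050] = 10.2242; exercise value = 12.3000 > continuation, so V_dd = 12.3000 (exercise)
Node u (S = 156): continuation = 1/1.1·[0.5556·0.0000 + 0.4444·0.0000] = 0.0000; exercise value = 0.0000 ≤ continuation, so V_u = 0.0000
Node d (S = 102): continuation = 1/1.1·[0.5556·0.0000 + 0.4444·12.3000] = 4.9697; exercise value = 0.0000 ≤ continuation, so V_d = 4.9697
Node 0 (S = 120): continuation = 1/1.1·[0.5556·0.0000 + 0.4444·4.9697] = 2.0080; exercise value = 0.0000 ≤ continuation, so V_0 = 2.0080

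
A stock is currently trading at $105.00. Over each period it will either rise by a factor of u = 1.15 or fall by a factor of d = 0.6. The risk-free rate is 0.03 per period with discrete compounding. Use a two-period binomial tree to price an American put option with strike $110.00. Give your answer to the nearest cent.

Risk-neutral probability p = (1 + 0.03 − 0.6)/(1.15 − 0.6) = 0.4300/0.5500 = 0.7818
Terminal stock prices: S_uu = 138.9, S_ud = 72.45, S_dd = 37.8
Terminal payoffs (K − S): max(-28.86, 0) = 0, max(37.55, 0) = 37.55, max(72.2, 0) = 72.2
Node u (S = 120.7): continuation = 1/1.03·[0.7818·0.0000 + 0.2182·37.5500] = 7.9541; exercise value = 0.0000 ≤ continuation, so V_u = 7.9541
Node d (S = 63): continuation = 1/1.03·[0.7818·37.5500 + 0.2182·72.2000] = 43.7961; exercise value = 47.0000 > continuation, so V_d = 47.0000 (exercise)
Node 0 (S = 105): continuation = 1/1.03·[0.7818·7.9541 + 0.2182·47.0000] = 15.9934; exercise value = 5.0000 ≤ continuation, so V_0 = 15.9934

$15.99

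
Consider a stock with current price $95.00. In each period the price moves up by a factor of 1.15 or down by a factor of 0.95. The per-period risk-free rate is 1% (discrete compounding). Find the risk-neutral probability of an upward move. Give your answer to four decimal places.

Risk-neutral probability p = (1 + 0.01 − 0.95)/(1.15 − 0.95) = 0.0600/0.2000 = 0.3000

p = 0.3000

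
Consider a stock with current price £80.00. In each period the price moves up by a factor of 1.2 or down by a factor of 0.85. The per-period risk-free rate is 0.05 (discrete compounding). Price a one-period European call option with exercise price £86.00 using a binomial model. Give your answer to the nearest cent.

£5.44

Risk-neutral probability p = (1 + 0.05 − 0.85)/(1.2 − 0.85) = 0.2000/0.3500 = 0.5714
Terminal stock prices: S_u = 96, S_d = 68
Terminal payoffs (S − K): max(10, 0) = 10, max(-18, 0) = 0
Node 0 (S = 80): V_0 = 1/1.05·[0.5714·10.0000 + 0.4286·0.0000] = 5.4422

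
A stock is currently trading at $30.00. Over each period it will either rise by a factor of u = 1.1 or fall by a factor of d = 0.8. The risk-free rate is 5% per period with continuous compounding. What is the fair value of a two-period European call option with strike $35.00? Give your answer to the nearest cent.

$0.83

Risk-neutral probability p = (e^0.05 − 0.8)/(1.1 − 0.8) = 0.2513/0.3000 = 0.8376
Terminal stock prices: S_uu = 36.3, S_ud = 26.4, S_dd = 19.2
Terminal payoffs (S − K): max(1.3, 0) = 1.3, max(-8.6, 0) = 0, max(-15.8, 0) = 0
Node u (S = 33): V_u = e^(−0.05)·[0.8376·1.3000 + 0.1624·0.0000] = 1.0357
Node d (S = 24): V_d = e^(−0.05)·[0.8376·0.0000 + 0.1624·0.0000] = 0.0000
Node 0 (S = 30): V_0 = e^(−0.05)·[0.8376·1.0357 + 0.1624·0.0000] = 0.8252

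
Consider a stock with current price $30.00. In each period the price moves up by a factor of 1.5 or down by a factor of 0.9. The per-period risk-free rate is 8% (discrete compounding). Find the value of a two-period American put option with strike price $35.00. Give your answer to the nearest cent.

Risk-neutral probability p = (1 + 0.08 − 0.9)/(1.5 − 0.9) = 0.1800/0.6000 = 0.3000
Terminal stock prices: S_uu = 67.5, S_ud = 40.5, S_dd = 24.3
Terminal payoffs (K − S): max(-32.5, 0) = 0, max(-5.5, 0) = 0, max(10.7, 0) = 10.7
Node u (S = 45): continuation = 1/1.08·[0.3000·0.0000 + 0.7000·0.0000] = 0.0000; exercise value = 0.0000 ≤ continuation, so V_u = 0.0000
Node d (S = 27): continuation = 1/1.08·[0.3000·0.0000 + 0.7000·10.7000] = 6.9352; exercise value = 8.0000 > continuation, so V_d = 8.0000 (exercise)
Node 0 (S = 30): continuation = 1/1.08·[0.3000·0.0000 + 0.7000·8.0000] = 5.1852; exercise value = 5.0000 ≤ continuation, so V_0 = 5.1852

$5.19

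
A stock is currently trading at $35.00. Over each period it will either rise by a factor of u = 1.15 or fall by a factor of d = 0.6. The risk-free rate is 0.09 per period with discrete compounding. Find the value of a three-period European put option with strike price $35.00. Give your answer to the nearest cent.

$1.98

Risk-neutral probability p = (1 + 0.09 − 0.6)/(1.15 − 0.6) = 0.4900/0.5500 = 0.8909
Terminal stock prices: S_uuu = 53.23, S_uud = 27.77, S_udd = 14.49, S_ddd = 7.56
Terminal payoffs (K − S): max(-18.23, 0) = 0, max(7.228, 0) = 7.228, max(20.51, 0) = 20.51, max(27.44, 0) = 27.44
Node uu (S = 46.29): V_uu = 1/1.09·[0.8909·0.0000 + 0.1091·7.2275] = 0.7234
Node ud (S = 24.15): V_ud = 1/1.09·[0.8909·7.2275 + 0.1091·20.5100] = 7.9601
Node dd (S = 12.6): V_dd = 1/1.09·[0.8909·20.5100 + 0.1091·27.4400] = 19.5101
Node u (S = 40.25): V_u = 1/1.09·[0.8909·0.7234 + 0.1091·7.9601] = 1.3879
Node d (S = 21): V_d = 1/1.09·[0.8909·7.9601 + 0.1091·19.5101] = 8.4588
Node 0 (S = 35): V_0 = 1/1.09·[0.8909·1.3879 + 0.1091·8.4588] = 1.9810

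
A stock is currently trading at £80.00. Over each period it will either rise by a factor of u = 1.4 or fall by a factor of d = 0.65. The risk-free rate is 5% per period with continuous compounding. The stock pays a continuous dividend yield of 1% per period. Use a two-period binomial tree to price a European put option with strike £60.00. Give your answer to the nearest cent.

£5.44

Per-period risk-free factor R = e^0.05 = 1.0513; dividend-adjusted growth = e^(0.05−0.01) = 1.0408.
Risk-neutral probability p = (1.0408 − 0.65)/(1.4 − 0.65) = 0.3908/0.7500 = 0.5211
Terminal stock prices: S_uu = 156.8, S_ud = 72.8, S_dd = 33.8
Terminal payoffs (K − S): max(-96.8, 0) = 0, max(-12.8, 0) = 0, max(26.2, 0) = 26.2
Node u (S = 112): V_u = e^(−0.05)·[0.5211·0.0000 + 0.4789·0.0000] = 0.0000
Node d (S = 52): V_d = e^(−0.05)·[0.5211·0.0000 + 0.4789·26.2000] = 11.9357
Node 0 (S = 80): V_0 = e^(−0.05)·[0.5211·0.0000 + 0.4789·11.9357] = 5.4375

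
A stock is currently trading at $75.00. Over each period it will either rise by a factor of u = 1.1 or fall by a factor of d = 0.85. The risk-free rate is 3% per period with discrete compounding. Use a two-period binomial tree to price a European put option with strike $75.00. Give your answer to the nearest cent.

$3.39

Risk-neutral probability p = (1 + 0.03 − 0.85)/(1.1 − 0.85) = 0.1800/0.2500 = 0.7200
Terminal stock prices: S_uu = 90.75, S_ud = 70.12, S_dd = 54.19
Terminal payoffs (K − S): max(-15.75, 0) = 0, max(4.875, 0) = 4.875, max(20.81, 0) = 20.81
Node u (S = 82.5): V_u = 1/1.03·[0.7200·0.0000 + 0.2800·4.8750] = 1.3252
Node d (S = 63.75): V_d = 1/1.03·[0.7200·4.8750 + 0.2800·20.8125] = 9.0655
Node 0 (S = 75): V_0 = 1/1.03·[0.7200·1.3252 + 0.2800·9.0655] = 3.3908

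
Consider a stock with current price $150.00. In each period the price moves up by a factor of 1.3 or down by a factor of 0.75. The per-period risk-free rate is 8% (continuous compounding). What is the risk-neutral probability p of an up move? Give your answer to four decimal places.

Risk-neutral probability p = (e^0.08 − 0.75)/(1.3 − 0.75) = 0.3333/0.5500 = 0.6060

p = 0.6060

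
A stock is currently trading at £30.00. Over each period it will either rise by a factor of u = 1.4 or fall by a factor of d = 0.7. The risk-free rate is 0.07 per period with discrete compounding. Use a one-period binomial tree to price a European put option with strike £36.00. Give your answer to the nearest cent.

£6.61

Risk-neutral probability p = (1 + 0.07 − 0.7)/(1.4 − 0.7) = 0.3700/0.7000 = 0.5286
Terminal stock prices: S_u = 42, S_d = 21
Terminal payoffs (K − S): max(-6, 0) = 0, max(15, 0) = 15
Node 0 (S = 30): V_0 = 1/1.07·[0.5286·0.0000 + 0.4714·15.0000] = 6.6088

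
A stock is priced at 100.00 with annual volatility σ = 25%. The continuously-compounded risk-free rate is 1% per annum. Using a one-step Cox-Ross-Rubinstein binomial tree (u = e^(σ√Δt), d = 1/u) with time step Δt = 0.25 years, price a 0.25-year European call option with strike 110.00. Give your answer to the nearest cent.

CRR parameters: u = e^(σ√Δt) = e^(0.25·√0.25) = 1.1331, d = 1/u = 0.8825
Per-period rate: rΔt = 0.01·0.25 = 0.0025, so R = e^0.0025 = 1.0025
Risk-neutral probability p = (e^0.0025 − 0.8825)/(1.1331 − 0.8825) = 0.1200/0.2507 = 0.4788
Terminal stock prices: S_u = 113.3, S_d = 88.25
Terminal payoffs (S − K): max(3.315, 0) = 3.315, max(-21.75, 0) = 0
Node 0 (S = 100): V_0 = e^(−0.0025)·[0.4788·3.3148 + 0.5212·0.0000] = 1.5831

1.58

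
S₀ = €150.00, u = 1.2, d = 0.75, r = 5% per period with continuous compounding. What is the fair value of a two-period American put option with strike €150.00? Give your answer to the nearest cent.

€14.79

Risk-neutral probability p = (e^0.05 − 0.75)/(1.2 − 0.75) = 0.3013/0.4500 = 0.6695
Terminal stock prices: S_uu = 216, S_ud = 135, S_dd = 84.38
Terminal payoffs (K − S): max(-66, 0) = 0, max(15, 0) = 15, max(65.62, 0) = 65.62
Node u (S = 180): continuation = e^(−0.05)·[0.6695·0.0000 + 0.3305·15.0000] = 4.7158; exercise value = 0.0000 ≤ continuation, so V_u = 4.7158
Node d (S = 112.5): continuation = e^(−0.05)·[0.6695·15.0000 + 0.3305·65.6250] = 30.1844; exercise value = 37.5000 > continuation, so V_d = 37.5000 (exercise)
Node 0 (S = 150): continuation = e^(−0.05)·[0.6695·4.7158 + 0.3305·37.5000] = 14.7928; exercise value = 0.0000 ≤ continuation, so V_0 = 14.7928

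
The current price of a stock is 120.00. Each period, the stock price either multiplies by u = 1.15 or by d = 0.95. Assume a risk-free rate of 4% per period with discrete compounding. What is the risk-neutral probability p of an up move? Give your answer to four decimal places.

Risk-neutral probability p = (1 + 0.04 − 0.95)/(1.15 − 0.95) = 0.0900/0.2000 = 0.4500

p = 0.4500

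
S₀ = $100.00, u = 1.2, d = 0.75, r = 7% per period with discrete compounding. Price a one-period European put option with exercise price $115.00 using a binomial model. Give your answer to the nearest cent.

Risk-neutral probability p = (1 + 0.07 − 0.75)/(1.2 − 0.75) = 0.3200/0.4500 = 0.7111
Terminal stock prices: S_u = 120, S_d = 75
Terminal payoffs (K − S): max(-5, 0) = 0, max(40, 0) = 40
Node 0 (S = 100): V_0 = 1/1.07·[0.7111·0.0000 + 0.2889·40.0000] = 10.7996

$10.80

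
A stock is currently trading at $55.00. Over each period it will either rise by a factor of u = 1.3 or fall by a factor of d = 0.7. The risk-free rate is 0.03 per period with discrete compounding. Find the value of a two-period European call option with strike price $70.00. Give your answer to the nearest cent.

$6.54

Risk-neutral probability p = (1 + 0.03 − 0.7)/(1.3 − 0.7) = 0.3300/0.6000 = 0.5500
Terminal stock prices: S_uu = 92.95, S_ud = 50.05, S_dd = 26.95
Terminal payoffs (S − K): max(22.95, 0) = 22.95, max(-19.95, 0) = 0, max(-43.05, 0) = 0
Node u (S = 71.5): V_u = 1/1.03·[0.5500·22.9500 + 0.4500·0.0000] = 12.2549
Node d (S = 38.5): V_d = 1/1.03·[0.5500·0.0000 + 0.4500·0.0000] = 0.0000
Node 0 (S = 55): V_0 = 1/1.03·[0.5500·12.2549 + 0.4500·0.0000] = 6.5439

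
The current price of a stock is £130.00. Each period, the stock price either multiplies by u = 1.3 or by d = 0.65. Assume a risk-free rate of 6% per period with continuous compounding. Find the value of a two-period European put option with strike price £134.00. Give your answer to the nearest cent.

Risk-neutral probability p = (e^0.06 − 0.65)/(1.3 − 0.65) = 0.4118/0.6500 = 0.6336
Terminal stock prices: S_uu = 219.7, S_ud = 109.9, S_dd = 54.93
Terminal payoffs (K − S): max(-85.7, 0) = 0, max(24.15, 0) = 24.15, max(79.07, 0) = 79.07
Node u (S = 169): V_u = e^(−0.06)·[0.6336·0.0000 + 0.3664·24.1500] = 8.3334
Node d (S = 84.5): V_d = e^(−0.06)·[0.6336·24.1500 + 0.3664·79.0750] = 41.6964
Node 0 (S = 130): V_0 = e^(−0.06)·[0.6336·8.3334 + 0.3664·41.6964] = 19.3606

£19.36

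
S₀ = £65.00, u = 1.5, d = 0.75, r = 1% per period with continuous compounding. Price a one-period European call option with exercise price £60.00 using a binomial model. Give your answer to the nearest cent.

£12.87

Risk-neutral probability p = (e^0.01 − 0.75)/(1.5 − 0.75) = 0.2601/0.7500 = 0.3467
Terminal stock prices: S_u = 97.5, S_d = 48.75
Terminal payoffs (S − K): max(37.5, 0) = 37.5, max(-11.25, 0) = 0
Node 0 (S = 65): V_0 = e^(−0.01)·[0.3467·37.5000 + 0.6533·0.0000] = 12.8731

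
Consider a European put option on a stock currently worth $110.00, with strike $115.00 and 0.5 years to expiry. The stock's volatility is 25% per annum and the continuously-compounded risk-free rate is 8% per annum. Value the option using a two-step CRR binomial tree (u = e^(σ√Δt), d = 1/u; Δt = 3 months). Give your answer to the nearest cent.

$8.10

CRR parameters: u = e^(σ√Δt) = e^(0.25·√0.25) = 1.1331, d = 1/u = 0.8825
Per-period rate: rΔt = 0.08·0.25 = 0.02, so R = e^0.02 = 1.0202
Risk-neutral probability p = (e^0.02 − 0.8825)/(1.1331 − 0.8825) = 0.1377/0.2507 = 0.5494
Terminal stock prices: S_uu = 141.2, S_ud = 110, S_dd = 85.67
Terminal payoffs (K − S): max(-26.24, 0) = 0, max(5, 0) = 5, max(29.33, 0) = 29.33
Node u (S = 124.6): V_u = e^(−0.02)·[0.5494·0.0000 + 0.4506·5.0000] = 2.2085
Node d (S = 97.07): V_d = e^(−0.02)·[0.5494·5.0000 + 0.4506·29.3319] = 15.6482
Node 0 (S = 110): V_0 = e^(−0.02)·[0.5494·2.2085 + 0.4506·15.6482] = 8.1009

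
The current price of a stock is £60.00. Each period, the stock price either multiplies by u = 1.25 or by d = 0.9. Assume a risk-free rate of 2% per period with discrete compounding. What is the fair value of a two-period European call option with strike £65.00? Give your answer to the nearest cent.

Risk-neutral probability p = (1 + 0.02 − 0.9)/(1.25 − 0.9) = 0.1200/0.3500 = 0.3429
Terminal stock prices: S_uu = 93.75, S_ud = 67.5, S_dd = 48.6
Terminal payoffs (S − K): max(28.75, 0) = 28.75, max(2.5, 0) = 2.5, max(-16.4, 0) = 0
Node u (S = 75): V_u = 1/1.02·[0.3429·28.7500 + 0.6571·2.5000] = 11.2745
Node d (S = 54): V_d = 1/1.02·[0.3429·2.5000 + 0.6571·0.0000] = 0.8403
Node 0 (S = 60): V_0 = 1/1.02·[0.3429·11.2745 + 0.6571·0.8403] = 4.3311

£4.33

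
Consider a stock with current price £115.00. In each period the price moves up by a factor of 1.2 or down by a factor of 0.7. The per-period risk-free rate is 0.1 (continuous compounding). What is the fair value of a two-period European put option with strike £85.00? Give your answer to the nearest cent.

Risk-neutral probability p = (e^0.1 − 0.7)/(1.2 − 0.7) = 0.4052/0.5000 = 0.8103
Terminal stock prices: S_uu = 165.6, S_ud = 96.6, S_dd = 56.35
Terminal payoffs (K − S): max(-80.6, 0) = 0, max(-11.6, 0) = 0, max(28.65, 0) = 28.65
Node u (S = 138): V_u = e^(−0.1)·[0.8103·0.0000 + 0.1897·0.0000] = 0.0000
Node d (S = 80.5): V_d = e^(−0.1)·[0.8103·0.0000 + 0.1897·28.6500] = 4.9166
Node 0 (S = 115): V_0 = e^(−0.1)·[0.8103·0.0000 + 0.1897·4.9166] = 0.8437

£0.84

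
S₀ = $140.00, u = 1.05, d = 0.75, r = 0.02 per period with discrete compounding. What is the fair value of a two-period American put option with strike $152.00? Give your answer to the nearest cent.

Risk-neutral probability p = (1 + 0.02 − 0.75)/(1.05 − 0.75) = 0.2700/0.3000 = 0.9000
Terminal stock prices: S_uu = 154.3, S_ud = 110.2, S_dd = 78.75
Terminal payoffs (K − S): max(-2.35, 0) = 0, max(41.75, 0) = 41.75, max(73.25, 0) = 73.25
Node u (S = 147): continuation = 1/1.02·[0.9000·0.0000 + 0.1000·41.7500] = 4.0931; exercise value = 5.0000 > continuation, so V_u = 5.0000 (exercise)
Node d (S = 105): continuation = 1/1.02·[0.9000·41.7500 + 0.1000·73.2500] = 44.0196; exercise value = 47.0000 > continuation, so V_d = 47.0000 (exercise)
Node 0 (S = 140): continuation = 1/1.02·[0.9000·5.0000 + 0.1000·47.0000] = 9.0196; exercise value = 12.0000 > continuation, so V_0 = 12.0000 (exercise)

$12.00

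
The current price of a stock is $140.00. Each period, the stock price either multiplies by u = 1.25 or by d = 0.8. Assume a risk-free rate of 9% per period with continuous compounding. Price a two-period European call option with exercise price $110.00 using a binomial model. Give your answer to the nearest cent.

Risk-neutral probability p = (e^0.09 − 0.8)/(1.25 − 0.8) = 0.2942/0.4500 = 0.6537
Terminal stock prices: S_uu = 218.8, S_ud = 140, S_dd = 89.6
Terminal payoffs (S − K): max(108.8, 0) = 108.8, max(30, 0) = 30, max(-20.4, 0) = 0
Node u (S = 175): V_u = e^(−0.09)·[0.6537·108.7500 + 0.3463·30.0000] = 74.4676
Node d (S = 112): V_d = e^(−0.09)·[0.6537·30.0000 + 0.3463·0.0000] = 17.9237
Node 0 (S = 140): V_0 = e^(−0.09)·[0.6537·74.4676 + 0.3463·17.9237] = 50.1635

$50.16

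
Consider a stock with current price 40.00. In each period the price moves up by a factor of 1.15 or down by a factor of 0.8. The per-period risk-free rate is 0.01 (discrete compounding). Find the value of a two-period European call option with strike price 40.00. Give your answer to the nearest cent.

4.55

Risk-neutral probability p = (1 + 0.01 − 0.8)/(1.15 − 0.8) = 0.2100/0.3500 = 0.6000
Terminal stock prices: S_uu = 52.9, S_ud = 36.8, S_dd = 25.6
Terminal payoffs (S − K): max(12.9, 0) = 12.9, max(-3.2, 0) = 0, max(-14.4, 0) = 0
Node u (S = 46): V_u = 1/1.01·[0.6000·12.9000 + 0.4000·0.0000] = 7.6634
Node d (S = 32): V_d = 1/1.01·[0.6000·0.0000 + 0.4000·0.0000] = 0.0000
Node 0 (S = 40): V_0 = 1/1.01·[0.6000·7.6634 + 0.4000·0.0000] = 4.5525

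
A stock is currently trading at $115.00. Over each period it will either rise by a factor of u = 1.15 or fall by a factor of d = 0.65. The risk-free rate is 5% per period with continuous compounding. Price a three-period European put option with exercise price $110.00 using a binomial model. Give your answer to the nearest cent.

$8.55

Risk-neutral probability p = (e^0.05 − 0.65)/(1.15 − 0.65) = 0.4013/0.5000 = 0.8025
Terminal stock prices: S_uuu = 174.9, S_uud = 98.86, S_udd = 55.88, S_ddd = 31.58
Terminal payoffs (K − S): max(-64.9, 0) = 0, max(11.14, 0) = 11.14, max(54.12, 0) = 54.12, max(78.42, 0) = 78.42
Node uu (S = 152.1): V_uu = e^(−0.05)·[0.8025·0.0000 + 0.1975·11.1431] = 2.0930
Node ud (S = 85.96): V_ud = e^(−0.05)·[0.8025·11.1431 + 0.1975·54.1244] = 18.6727
Node dd (S = 48.59): V_dd = e^(−0.05)·[0.8025·54.1244 + 0.1975·78.4181] = 56.0477
Node u (S = 132.2): V_u = e^(−0.05)·[0.8025·2.0930 + 0.1975·18.6727] = 5.1050
Node d (S = 74.75): V_d = e^(−0.05)·[0.8025·18.6727 + 0.1975·56.0477] = 24.7821
Node 0 (S = 115): V_0 = e^(−0.05)·[0.8025·5.1050 + 0.1975·24.7821] = 8.5520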